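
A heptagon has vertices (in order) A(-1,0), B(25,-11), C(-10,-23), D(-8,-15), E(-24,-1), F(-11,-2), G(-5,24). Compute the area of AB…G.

Apply Gauss's area formula: 2A = Σ (x_i·y_{i+1} − x_{i+1}·y_i), indices taken mod 7.
Σ = (11) + (-685) + (-34) + (-352) + (37) + (-274) + (24) = -1273
Area = |Σ|/2 = 636.5.

636.5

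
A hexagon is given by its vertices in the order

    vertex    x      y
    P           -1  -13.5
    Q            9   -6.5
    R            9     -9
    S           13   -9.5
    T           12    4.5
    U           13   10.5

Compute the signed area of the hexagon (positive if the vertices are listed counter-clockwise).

106

Apply the shoelace (surveyor's) formula: 2A = Σ (x_i·y_{i+1} − x_{i+1}·y_i), indices taken mod 6.
P→Q: (-1)(-6.5) − (9)(-13.5) = 128
Q→R: (9)(-9) − (9)(-6.5) = -22.5
R→S: (9)(-9.5) − (13)(-9) = 31.5
S→T: (13)(4.5) − (12)(-9.5) = 172.5
T→U: (12)(10.5) − (13)(4.5) = 67.5
U→P: (13)(-13.5) − (-1)(10.5) = -165
Σ = 212
Signed area = Σ/2 = 106 (positive ⇒ counter-clockwise traversal).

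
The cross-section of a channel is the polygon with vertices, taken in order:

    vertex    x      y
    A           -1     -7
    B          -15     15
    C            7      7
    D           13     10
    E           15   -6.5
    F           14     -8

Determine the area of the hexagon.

Apply Gauss's area formula: 2A = Σ (x_i·y_{i+1} − x_{i+1}·y_i), indices taken mod 6.
Σ = (-120) + (-210) + (-21) + (-234.5) + (-29) + (-106) = -720.5
Area = |Σ|/2 = 360.25.

360.25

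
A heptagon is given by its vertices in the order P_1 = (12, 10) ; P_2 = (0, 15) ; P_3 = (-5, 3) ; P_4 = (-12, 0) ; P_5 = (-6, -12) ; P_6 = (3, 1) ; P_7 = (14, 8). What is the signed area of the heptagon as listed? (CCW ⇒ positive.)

259.5

Cross-terms: 180, 75, 36, 144, 30, 10, 44  ⇒  Σ = 519
Signed area = Σ/2 = 259.5 (positive ⇒ counter-clockwise traversal).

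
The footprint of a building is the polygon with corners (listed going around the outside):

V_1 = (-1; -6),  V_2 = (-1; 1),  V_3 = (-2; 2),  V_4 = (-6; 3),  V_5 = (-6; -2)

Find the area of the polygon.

Apply Gauss's area formula: 2A = Σ (x_i·y_{i+1} − x_{i+1}·y_i), indices taken mod 5.
Σ = (-7) + (0) + (6) + (30) + (34) = 63
Area = |Σ|/2 = 31.5.

31.5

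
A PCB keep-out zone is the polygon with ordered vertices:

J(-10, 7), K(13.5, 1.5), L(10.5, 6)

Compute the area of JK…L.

44.625

Apply the shoelace formula: 2A = Σ (x_i·y_{i+1} − x_{i+1}·y_i), indices taken mod 3.
J→K: (-10)(1.5) − (13.5)(7) = -109.5
K→L: (13.5)(6) − (10.5)(1.5) = 65.25
L→J: (10.5)(7) − (-10)(6) = 133.5
Σ = 89.25
Area = |Σ|/2 = 44.625.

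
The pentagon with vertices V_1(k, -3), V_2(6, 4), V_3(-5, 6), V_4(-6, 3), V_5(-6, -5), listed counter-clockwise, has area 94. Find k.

Write out the shoelace sum; only the two edges meeting at V_1 involve k:
2·Area = [((-6)·(-3) − k·(-5)) + (k·4 − 6·(-3))] + 125
       = 9·k + 161 = 188
⇒ k = 3.

3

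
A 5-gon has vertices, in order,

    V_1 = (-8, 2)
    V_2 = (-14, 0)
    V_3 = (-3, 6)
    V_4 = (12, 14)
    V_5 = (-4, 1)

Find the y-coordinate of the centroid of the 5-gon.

Apply Gauss's area formula. First the cross-terms c_i = x_i·y_{i+1} − x_{i+1}·y_i:
  28, -84, -114, 68, 0  ⇒  2A = -102, A = -51.
Then Σ (y_i + y_{i+1})·c_i = -1708, so ȳ = -1708 / (6·(-51)) = 854/153.

854/153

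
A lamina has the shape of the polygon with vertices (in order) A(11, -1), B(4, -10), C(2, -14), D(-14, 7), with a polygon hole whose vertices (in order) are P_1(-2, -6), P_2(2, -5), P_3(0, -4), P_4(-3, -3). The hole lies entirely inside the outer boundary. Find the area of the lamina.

Outer boundary:
Apply Gauss's area formula: 2A = Σ (x_i·y_{i+1} − x_{i+1}·y_i), indices taken mod 4.
A→B: (11)(-10) − (4)(-1) = -106
B→C: (4)(-14) − (2)(-10) = -36
C→D: (2)(7) − (-14)(-14) = -182
D→A: (-14)(-1) − (11)(7) = -63
Σ = -387
Area = |Σ|/2 = 193.5.
Hole:
Σ = (22) + (-8) + (-12) + (12) = 14
Area = |Σ|/2 = 7.
Net area = 193.5 − 7 = 186.5.

186.5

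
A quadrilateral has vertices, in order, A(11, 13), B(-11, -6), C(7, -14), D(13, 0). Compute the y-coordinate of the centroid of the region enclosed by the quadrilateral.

-311/156

Apply the shoelace (surveyor's) formula. First the cross-terms c_i = x_i·y_{i+1} − x_{i+1}·y_i:
  77, 196, 182, 169  ⇒  2A = 624, A = 312.
Then Σ (y_i + y_{i+1})·c_i = -3732, so ȳ = -3732 / (6·312) = -311/156.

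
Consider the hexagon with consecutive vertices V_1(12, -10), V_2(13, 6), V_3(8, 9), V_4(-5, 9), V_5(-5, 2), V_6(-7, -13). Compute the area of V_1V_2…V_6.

364

Σ = (202) + (69) + (117) + (35) + (79) + (226) = 728
Area = |Σ|/2 = 364.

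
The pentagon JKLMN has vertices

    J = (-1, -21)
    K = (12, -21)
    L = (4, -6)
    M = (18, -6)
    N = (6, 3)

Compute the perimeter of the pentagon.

|JK| = √((13)² + (0)²) = √169 = 13
|KL| = √((-8)² + (15)²) = √289 = 17
|LM| = √((14)² + (0)²) = √196 = 14
|MN| = √((-12)² + (9)²) = √225 = 15
|NJ| = √((-7)² + (-24)²) = √625 = 25
Perimeter = 13 + 17 + 14 + 15 + 25 = 84.

84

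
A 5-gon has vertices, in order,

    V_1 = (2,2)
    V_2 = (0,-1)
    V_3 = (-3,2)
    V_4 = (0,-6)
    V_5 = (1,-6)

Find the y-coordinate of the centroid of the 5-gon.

Apply Gauss's area formula. First the cross-terms c_i = x_i·y_{i+1} − x_{i+1}·y_i:
  -2, -3, 18, 6, 14  ⇒  2A = 33, A = 16.5.
Then Σ (y_i + y_{i+1})·c_i = -205, so ȳ = -205 / (6·16.5) = -205/99.

-205/99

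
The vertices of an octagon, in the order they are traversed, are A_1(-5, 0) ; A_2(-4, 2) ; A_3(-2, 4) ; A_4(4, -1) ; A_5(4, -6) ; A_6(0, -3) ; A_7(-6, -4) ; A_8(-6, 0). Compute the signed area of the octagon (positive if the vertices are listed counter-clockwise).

-55

Apply Gauss's area formula: 2A = Σ (x_i·y_{i+1} − x_{i+1}·y_i), indices taken mod 8.
Cross-terms: -10, -12, -14, -20, -12, -18, -24, 0  ⇒  Σ = -110
Signed area = Σ/2 = -55 (negative ⇒ clockwise traversal).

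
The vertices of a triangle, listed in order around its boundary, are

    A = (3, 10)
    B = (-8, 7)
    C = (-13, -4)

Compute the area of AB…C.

Apply the shoelace (surveyor's) formula: 2A = Σ (x_i·y_{i+1} − x_{i+1}·y_i), indices taken mod 3.
Σ = (101) + (123) + (-118) = 106
Area = |Σ|/2 = 53.

53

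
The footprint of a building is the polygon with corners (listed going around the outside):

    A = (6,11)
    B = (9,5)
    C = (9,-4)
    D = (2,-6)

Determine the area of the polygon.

69

Apply the shoelace formula: 2A = Σ (x_i·y_{i+1} − x_{i+1}·y_i), indices taken mod 4.
Σ = (-69) + (-81) + (-46) + (58) = -138
Area = |Σ|/2 = 69.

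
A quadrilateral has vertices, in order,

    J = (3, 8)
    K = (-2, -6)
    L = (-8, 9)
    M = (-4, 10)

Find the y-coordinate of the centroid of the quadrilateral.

Apply the surveyor's formula. First the cross-terms c_i = x_i·y_{i+1} − x_{i+1}·y_i:
  -2, -66, -44, -62  ⇒  2A = -174, A = -87.
Then Σ (y_i + y_{i+1})·c_i = -2154, so ȳ = -2154 / (6·(-87)) = 359/87.

359/87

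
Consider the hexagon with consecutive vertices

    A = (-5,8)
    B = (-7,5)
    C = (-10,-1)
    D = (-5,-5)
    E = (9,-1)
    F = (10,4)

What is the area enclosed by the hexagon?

Apply the shoelace formula: 2A = Σ (x_i·y_{i+1} − x_{i+1}·y_i), indices taken mod 6.
Σ = (31) + (57) + (45) + (50) + (46) + (100) = 329
Area = |Σ|/2 = 164.5.

164.5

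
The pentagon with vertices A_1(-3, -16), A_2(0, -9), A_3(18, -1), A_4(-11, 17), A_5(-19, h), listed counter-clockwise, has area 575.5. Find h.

-5

The doubled signed area Σ (x_i y_{i+1} − x_{i+1} y_i) is linear in h.
With h=0 it equals 1111; the coefficient of h is -8 (from the two edges through A_5).
So -8·h + 1111 = 2·575.5 = 1151 ⇒ h = -5.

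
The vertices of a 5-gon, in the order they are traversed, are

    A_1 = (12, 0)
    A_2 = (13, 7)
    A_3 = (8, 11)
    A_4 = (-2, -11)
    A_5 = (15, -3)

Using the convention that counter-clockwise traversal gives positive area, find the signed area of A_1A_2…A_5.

156

Cross-terms: 84, 87, -66, 171, 36  ⇒  Σ = 312
Signed area = Σ/2 = 156 (positive ⇒ counter-clockwise traversal).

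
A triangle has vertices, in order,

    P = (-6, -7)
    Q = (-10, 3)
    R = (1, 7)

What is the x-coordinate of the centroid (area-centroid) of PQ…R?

Apply the surveyor's formula. First the cross-terms c_i = x_i·y_{i+1} − x_{i+1}·y_i:
  -88, -73, 35  ⇒  2A = -126, A = -63.
Then Σ (x_i + x_{i+1})·c_i = 1890, so x̄ = 1890 / (6·(-63)) = -5.

-5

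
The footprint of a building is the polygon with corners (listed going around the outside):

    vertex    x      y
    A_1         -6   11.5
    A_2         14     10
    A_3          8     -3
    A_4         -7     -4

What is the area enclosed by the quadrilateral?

Cross-terms: -221, -122, -53, -104.5  ⇒  Σ = -500.5
Area = |Σ|/2 = 250.25.

250.25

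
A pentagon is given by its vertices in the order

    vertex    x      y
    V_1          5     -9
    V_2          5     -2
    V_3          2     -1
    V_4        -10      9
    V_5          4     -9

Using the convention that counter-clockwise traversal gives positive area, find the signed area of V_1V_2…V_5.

52.5

Apply Gauss's area formula: 2A = Σ (x_i·y_{i+1} − x_{i+1}·y_i), indices taken mod 5.
Σ = (35) + (-1) + (8) + (54) + (9) = 105
Signed area = Σ/2 = 52.5 (positive ⇒ counter-clockwise traversal).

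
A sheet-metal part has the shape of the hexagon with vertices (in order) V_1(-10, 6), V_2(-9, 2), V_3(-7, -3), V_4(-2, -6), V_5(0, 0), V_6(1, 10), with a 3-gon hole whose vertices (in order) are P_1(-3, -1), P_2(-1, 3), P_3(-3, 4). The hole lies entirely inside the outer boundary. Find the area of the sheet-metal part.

Outer boundary:
Apply Gauss's area formula: 2A = Σ (x_i·y_{i+1} − x_{i+1}·y_i), indices taken mod 6.
Σ = (34) + (41) + (36) + (0) + (0) + (106) = 217
Area = |Σ|/2 = 108.5.
Hole:
Apply the shoelace (surveyor's) formula: 2A = Σ (x_i·y_{i+1} − x_{i+1}·y_i), indices taken mod 3.
Σ = (-10) + (5) + (15) = 10
Area = |Σ|/2 = 5.
Net area = 108.5 − 5 = 103.5.

103.5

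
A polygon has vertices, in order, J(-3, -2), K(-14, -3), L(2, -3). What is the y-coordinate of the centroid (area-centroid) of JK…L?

Apply the surveyor's formula. First the cross-terms c_i = x_i·y_{i+1} − x_{i+1}·y_i:
  -19, 48, -13  ⇒  2A = 16, A = 8.
Then Σ (y_i + y_{i+1})·c_i = -128, so ȳ = -128 / (6·8) = -8/3.

-8/3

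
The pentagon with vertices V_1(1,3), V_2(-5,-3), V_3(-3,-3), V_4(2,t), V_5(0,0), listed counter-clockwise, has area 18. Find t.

The doubled signed area Σ (x_i y_{i+1} − x_{i+1} y_i) is linear in t.
With t=0 it equals 24; the coefficient of t is -3 (from the two edges through V_4).
So -3·t + 24 = 2·18 = 36 ⇒ t = -4.

-4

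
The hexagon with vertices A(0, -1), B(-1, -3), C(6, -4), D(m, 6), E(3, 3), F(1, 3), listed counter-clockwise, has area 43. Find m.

Write out the shoelace sum; only the two edges meeting at D involve m:
2·Area = [(6·6 − m·(-4)) + (m·3 − 3·6)] + 26
       = 7·m + 44 = 86
⇒ m = 6.

6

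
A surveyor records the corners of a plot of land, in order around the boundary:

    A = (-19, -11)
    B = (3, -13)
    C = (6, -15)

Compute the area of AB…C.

Σ = (280) + (33) + (-351) = -38
Area = |Σ|/2 = 19.

19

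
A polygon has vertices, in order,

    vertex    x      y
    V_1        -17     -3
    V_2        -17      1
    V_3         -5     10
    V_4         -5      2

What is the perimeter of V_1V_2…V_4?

|V_1V_2| = √((0)² + (4)²) = √16 = 4
|V_2V_3| = √((12)² + (9)²) = √225 = 15
|V_3V_4| = √((0)² + (-8)²) = √64 = 8
|V_4V_1| = √((-12)² + (-5)²) = √169 = 13
Perimeter = 4 + 15 + 8 + 13 = 40.

40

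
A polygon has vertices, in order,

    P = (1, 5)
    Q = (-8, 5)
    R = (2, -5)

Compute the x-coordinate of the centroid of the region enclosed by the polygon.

Apply Gauss's area formula. First the cross-terms c_i = x_i·y_{i+1} − x_{i+1}·y_i:
  45, 30, 15  ⇒  2A = 90, A = 45.
Then Σ (x_i + x_{i+1})·c_i = -450, so x̄ = -450 / (6·45) = -5/3.

-5/3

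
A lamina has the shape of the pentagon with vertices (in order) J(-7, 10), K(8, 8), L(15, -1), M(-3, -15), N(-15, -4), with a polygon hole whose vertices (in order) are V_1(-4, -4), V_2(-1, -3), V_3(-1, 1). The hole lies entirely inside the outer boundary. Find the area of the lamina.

Outer boundary:
Apply the shoelace formula: 2A = Σ (x_i·y_{i+1} − x_{i+1}·y_i), indices taken mod 5.
J→K: (-7)(8) − (8)(10) = -136
K→L: (8)(-1) − (15)(8) = -128
L→M: (15)(-15) − (-3)(-1) = -228
M→N: (-3)(-4) − (-15)(-15) = -213
N→J: (-15)(10) − (-7)(-4) = -178
Σ = -883
Area = |Σ|/2 = 441.5.
Hole:
Apply the shoelace (surveyor's) formula: 2A = Σ (x_i·y_{i+1} − x_{i+1}·y_i), indices taken mod 3.
Σ = (8) + (-4) + (8) = 12
Area = |Σ|/2 = 6.
Net area = 441.5 − 6 = 435.5.

435.5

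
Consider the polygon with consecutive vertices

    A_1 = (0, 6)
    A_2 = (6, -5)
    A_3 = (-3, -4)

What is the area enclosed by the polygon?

46.5

Apply the surveyor's formula: 2A = Σ (x_i·y_{i+1} − x_{i+1}·y_i), indices taken mod 3.
Σ = (-36) + (-39) + (-18) = -93
Area = |Σ|/2 = 46.5.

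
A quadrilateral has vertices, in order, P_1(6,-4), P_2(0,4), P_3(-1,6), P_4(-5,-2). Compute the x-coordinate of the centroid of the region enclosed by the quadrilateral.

-5/69

Apply the shoelace (surveyor's) formula. First the cross-terms c_i = x_i·y_{i+1} − x_{i+1}·y_i:
  24, 4, 32, 32  ⇒  2A = 92, A = 46.
Then Σ (x_i + x_{i+1})·c_i = -20, so x̄ = -20 / (6·46) = -5/69.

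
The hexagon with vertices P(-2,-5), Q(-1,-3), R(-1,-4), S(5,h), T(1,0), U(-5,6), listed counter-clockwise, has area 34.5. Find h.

-2

The doubled signed area Σ (x_i y_{i+1} − x_{i+1} y_i) is linear in h.
With h=0 it equals 65; the coefficient of h is -2 (from the two edges through S).
So -2·h + 65 = 2·34.5 = 69 ⇒ h = -2.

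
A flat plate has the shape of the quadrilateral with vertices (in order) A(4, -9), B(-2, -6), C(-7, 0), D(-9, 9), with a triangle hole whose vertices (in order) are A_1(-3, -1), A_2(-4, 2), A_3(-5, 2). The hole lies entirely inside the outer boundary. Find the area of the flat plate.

49.5

Outer boundary:
Apply Gauss's area formula: 2A = Σ (x_i·y_{i+1} − x_{i+1}·y_i), indices taken mod 4.
Cross-terms: -42, -42, -63, 45  ⇒  Σ = -102
Area = |Σ|/2 = 51.
Hole:
Σ = (-10) + (2) + (11) = 3
Area = |Σ|/2 = 1.5.
Net area = 51 − 1.5 = 49.5.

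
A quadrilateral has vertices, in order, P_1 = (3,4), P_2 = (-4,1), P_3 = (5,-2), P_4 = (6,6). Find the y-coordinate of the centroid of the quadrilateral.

32/21

Apply Gauss's area formula. First the cross-terms c_i = x_i·y_{i+1} − x_{i+1}·y_i:
  19, 3, 42, 6  ⇒  2A = 70, A = 35.
Then Σ (y_i + y_{i+1})·c_i = 320, so ȳ = 320 / (6·35) = 32/21.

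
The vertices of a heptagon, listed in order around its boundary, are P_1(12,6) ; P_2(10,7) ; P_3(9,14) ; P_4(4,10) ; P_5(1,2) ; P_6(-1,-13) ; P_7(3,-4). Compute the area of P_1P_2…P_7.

115.5

Apply the surveyor's formula: 2A = Σ (x_i·y_{i+1} − x_{i+1}·y_i), indices taken mod 7.
P_1→P_2: (12)(7) − (10)(6) = 24
P_2→P_3: (10)(14) − (9)(7) = 77
P_3→P_4: (9)(10) − (4)(14) = 34
P_4→P_5: (4)(2) − (1)(10) = -2
P_5→P_6: (1)(-13) − (-1)(2) = -11
P_6→P_7: (-1)(-4) − (3)(-13) = 43
P_7→P_1: (3)(6) − (12)(-4) = 66
Σ = 231
Area = |Σ|/2 = 115.5.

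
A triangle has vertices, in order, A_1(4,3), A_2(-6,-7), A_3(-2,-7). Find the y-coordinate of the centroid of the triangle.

-11/3

Apply the shoelace formula. First the cross-terms c_i = x_i·y_{i+1} − x_{i+1}·y_i:
  -10, 28, 22  ⇒  2A = 40, A = 20.
Then Σ (y_i + y_{i+1})·c_i = -440, so ȳ = -440 / (6·20) = -11/3.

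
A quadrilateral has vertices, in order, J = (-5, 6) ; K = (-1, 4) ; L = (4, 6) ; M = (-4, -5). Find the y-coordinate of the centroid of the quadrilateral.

5/3

Apply Gauss's area formula. First the cross-terms c_i = x_i·y_{i+1} − x_{i+1}·y_i:
  -14, -22, 4, -49  ⇒  2A = -81, A = -40.5.
Then Σ (y_i + y_{i+1})·c_i = -405, so ȳ = -405 / (6·(-40.5)) = 5/3.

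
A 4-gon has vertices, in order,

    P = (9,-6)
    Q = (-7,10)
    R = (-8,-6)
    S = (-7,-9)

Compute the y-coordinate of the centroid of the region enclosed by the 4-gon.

Apply Gauss's area formula. First the cross-terms c_i = x_i·y_{i+1} − x_{i+1}·y_i:
  48, 122, 30, 123  ⇒  2A = 323, A = 161.5.
Then Σ (y_i + y_{i+1})·c_i = -1615, so ȳ = -1615 / (6·161.5) = -5/3.

-5/3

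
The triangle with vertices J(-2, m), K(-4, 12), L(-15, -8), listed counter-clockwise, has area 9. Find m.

14

Write out the shoelace sum; only the two edges meeting at J involve m:
2·Area = [((-15)·m − (-2)·(-8)) + ((-2)·12 − (-4)·m)] + 212
       = -11·m + 172 = 18
⇒ m = 14.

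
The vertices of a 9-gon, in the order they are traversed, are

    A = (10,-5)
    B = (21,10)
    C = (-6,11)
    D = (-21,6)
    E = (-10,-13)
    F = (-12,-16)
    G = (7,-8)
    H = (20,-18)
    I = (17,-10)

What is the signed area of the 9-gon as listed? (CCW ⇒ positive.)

695.5

Apply the shoelace formula: 2A = Σ (x_i·y_{i+1} − x_{i+1}·y_i), indices taken mod 9.
A→B: (10)(10) − (21)(-5) = 205
B→C: (21)(11) − (-6)(10) = 291
C→D: (-6)(6) − (-21)(11) = 195
D→E: (-21)(-13) − (-10)(6) = 333
E→F: (-10)(-16) − (-12)(-13) = 4
F→G: (-12)(-8) − (7)(-16) = 208
G→H: (7)(-18) − (20)(-8) = 34
H→I: (20)(-10) − (17)(-18) = 106
I→A: (17)(-5) − (10)(-10) = 15
Σ = 1391
Signed area = Σ/2 = 695.5 (positive ⇒ counter-clockwise traversal).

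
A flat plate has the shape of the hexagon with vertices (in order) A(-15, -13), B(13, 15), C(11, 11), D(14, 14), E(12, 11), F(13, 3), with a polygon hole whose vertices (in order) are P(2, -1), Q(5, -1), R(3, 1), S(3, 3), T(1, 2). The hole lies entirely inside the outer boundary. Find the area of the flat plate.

154

Outer boundary:
Cross-terms: -56, -22, 0, -14, -107, -124  ⇒  Σ = -323
Area = |Σ|/2 = 161.5.
Hole:
Apply the shoelace formula: 2A = Σ (x_i·y_{i+1} − x_{i+1}·y_i), indices taken mod 5.
P→Q: (2)(-1) − (5)(-1) = 3
Q→R: (5)(1) − (3)(-1) = 8
R→S: (3)(3) − (3)(1) = 6
S→T: (3)(2) − (1)(3) = 3
T→P: (1)(-1) − (2)(2) = -5
Σ = 15
Area = |Σ|/2 = 7.5.
Net area = 161.5 − 7.5 = 154.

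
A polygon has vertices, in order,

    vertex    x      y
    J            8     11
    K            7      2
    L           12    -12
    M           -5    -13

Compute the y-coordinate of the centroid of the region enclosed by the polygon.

Apply the shoelace (surveyor's) formula. First the cross-terms c_i = x_i·y_{i+1} − x_{i+1}·y_i:
  -61, -108, -216, 49  ⇒  2A = -336, A = -168.
Then Σ (y_i + y_{i+1})·c_i = 5589, so ȳ = 5589 / (6·(-168)) = -621/112.

-621/112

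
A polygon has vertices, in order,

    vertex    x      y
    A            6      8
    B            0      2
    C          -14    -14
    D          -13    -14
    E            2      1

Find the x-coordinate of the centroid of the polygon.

Apply the surveyor's formula. First the cross-terms c_i = x_i·y_{i+1} − x_{i+1}·y_i:
  12, 28, 14, 15, 10  ⇒  2A = 79, A = 39.5.
Then Σ (x_i + x_{i+1})·c_i = -783, so x̄ = -783 / (6·39.5) = -261/79.

-261/79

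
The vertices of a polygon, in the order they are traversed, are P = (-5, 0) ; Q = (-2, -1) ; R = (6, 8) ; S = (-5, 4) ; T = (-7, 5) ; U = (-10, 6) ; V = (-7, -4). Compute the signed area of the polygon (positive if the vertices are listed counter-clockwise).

Apply the surveyor's formula: 2A = Σ (x_i·y_{i+1} − x_{i+1}·y_i), indices taken mod 7.
Σ = (5) + (-10) + (64) + (3) + (8) + (82) + (-20) = 132
Signed area = Σ/2 = 66 (positive ⇒ counter-clockwise traversal).

66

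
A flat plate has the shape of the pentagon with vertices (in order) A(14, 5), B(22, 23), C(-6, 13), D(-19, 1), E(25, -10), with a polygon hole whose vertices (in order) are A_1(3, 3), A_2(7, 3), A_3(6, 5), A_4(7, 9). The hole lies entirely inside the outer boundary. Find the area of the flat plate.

Outer boundary:
Σ = (212) + (424) + (241) + (165) + (265) = 1307
Area = |Σ|/2 = 653.5.
Hole:
Apply the shoelace formula: 2A = Σ (x_i·y_{i+1} − x_{i+1}·y_i), indices taken mod 4.
Σ = (-12) + (17) + (19) + (-6) = 18
Area = |Σ|/2 = 9.
Net area = 653.5 − 9 = 644.5.

644.5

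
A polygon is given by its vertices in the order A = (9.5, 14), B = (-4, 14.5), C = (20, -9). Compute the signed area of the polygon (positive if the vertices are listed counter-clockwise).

152.625

Σ = (193.75) + (-254) + (365.5) = 305.25
Signed area = Σ/2 = 152.625 (positive ⇒ counter-clockwise traversal).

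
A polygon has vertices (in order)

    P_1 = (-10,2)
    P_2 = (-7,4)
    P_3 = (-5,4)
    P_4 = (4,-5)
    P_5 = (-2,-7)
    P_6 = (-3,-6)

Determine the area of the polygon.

Apply the shoelace formula: 2A = Σ (x_i·y_{i+1} − x_{i+1}·y_i), indices taken mod 6.
Σ = (-26) + (-8) + (9) + (-38) + (-9) + (-66) = -138
Area = |Σ|/2 = 69.

69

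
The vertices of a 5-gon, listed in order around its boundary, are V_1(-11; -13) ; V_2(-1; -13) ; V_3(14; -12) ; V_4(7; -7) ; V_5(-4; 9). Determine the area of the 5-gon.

Σ = (130) + (194) + (-14) + (35) + (151) = 496
Area = |Σ|/2 = 248.

248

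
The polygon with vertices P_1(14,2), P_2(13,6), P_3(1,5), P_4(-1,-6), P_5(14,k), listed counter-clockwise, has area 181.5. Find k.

Write out the shoelace sum; only the two edges meeting at P_5 involve k:
2·Area = [((-1)·k − 14·(-6)) + (14·2 − 14·k)] + 116
       = -15·k + 228 = 363
⇒ k = -9.

-9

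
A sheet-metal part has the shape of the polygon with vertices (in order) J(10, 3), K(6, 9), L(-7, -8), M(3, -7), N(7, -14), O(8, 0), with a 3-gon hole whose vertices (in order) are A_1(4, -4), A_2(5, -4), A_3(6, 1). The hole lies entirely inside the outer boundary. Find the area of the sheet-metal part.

149

Outer boundary:
Apply the shoelace (surveyor's) formula: 2A = Σ (x_i·y_{i+1} − x_{i+1}·y_i), indices taken mod 6.
Cross-terms: 72, 15, 73, 7, 112, 24  ⇒  Σ = 303
Area = |Σ|/2 = 151.5.
Hole:
Apply the shoelace (surveyor's) formula: 2A = Σ (x_i·y_{i+1} − x_{i+1}·y_i), indices taken mod 3.
Σ = (4) + (29) + (-28) = 5
Area = |Σ|/2 = 2.5.
Net area = 151.5 − 2.5 = 149.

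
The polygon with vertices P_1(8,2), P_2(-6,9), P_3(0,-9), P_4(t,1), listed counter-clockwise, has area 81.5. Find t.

3

The doubled signed area Σ (x_i y_{i+1} − x_{i+1} y_i) is linear in t.
With t=0 it equals 130; the coefficient of t is 11 (from the two edges through P_4).
So 11·t + 130 = 2·81.5 = 163 ⇒ t = 3.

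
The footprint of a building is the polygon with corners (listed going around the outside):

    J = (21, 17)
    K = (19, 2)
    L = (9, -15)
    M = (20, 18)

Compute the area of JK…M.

80

Σ = (-281) + (-303) + (462) + (-38) = -160
Area = |Σ|/2 = 80.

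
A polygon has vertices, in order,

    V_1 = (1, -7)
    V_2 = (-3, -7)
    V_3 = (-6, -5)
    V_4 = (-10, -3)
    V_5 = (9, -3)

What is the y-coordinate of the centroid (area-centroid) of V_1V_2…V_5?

-41/9

Apply Gauss's area formula. First the cross-terms c_i = x_i·y_{i+1} − x_{i+1}·y_i:
  -28, -27, -32, 57, -60  ⇒  2A = -90, A = -45.
Then Σ (y_i + y_{i+1})·c_i = 1230, so ȳ = 1230 / (6·(-45)) = -41/9.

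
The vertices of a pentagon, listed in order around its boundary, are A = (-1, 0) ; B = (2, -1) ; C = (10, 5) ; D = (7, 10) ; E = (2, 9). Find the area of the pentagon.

69

Apply the surveyor's formula: 2A = Σ (x_i·y_{i+1} − x_{i+1}·y_i), indices taken mod 5.
A→B: (-1)(-1) − (2)(0) = 1
B→C: (2)(5) − (10)(-1) = 20
C→D: (10)(10) − (7)(5) = 65
D→E: (7)(9) − (2)(10) = 43
E→A: (2)(0) − (-1)(9) = 9
Σ = 138
Area = |Σ|/2 = 69.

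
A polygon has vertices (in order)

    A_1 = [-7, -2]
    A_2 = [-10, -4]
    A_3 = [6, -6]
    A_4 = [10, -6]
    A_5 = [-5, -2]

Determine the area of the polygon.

Apply the surveyor's formula: 2A = Σ (x_i·y_{i+1} − x_{i+1}·y_i), indices taken mod 5.
A_1→A_2: (-7)(-4) − (-10)(-2) = 8
A_2→A_3: (-10)(-6) − (6)(-4) = 84
A_3→A_4: (6)(-6) − (10)(-6) = 24
A_4→A_5: (10)(-2) − (-5)(-6) = -50
A_5→A_1: (-5)(-2) − (-7)(-2) = -4
Σ = 62
Area = |Σ|/2 = 31.

31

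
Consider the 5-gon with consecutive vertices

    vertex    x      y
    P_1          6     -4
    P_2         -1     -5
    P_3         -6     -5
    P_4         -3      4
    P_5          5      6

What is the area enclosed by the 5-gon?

96

Apply Gauss's area formula: 2A = Σ (x_i·y_{i+1} − x_{i+1}·y_i), indices taken mod 5.
P_1→P_2: (6)(-5) − (-1)(-4) = -34
P_2→P_3: (-1)(-5) − (-6)(-5) = -25
P_3→P_4: (-6)(4) − (-3)(-5) = -39
P_4→P_5: (-3)(6) − (5)(4) = -38
P_5→P_1: (5)(-4) − (6)(6) = -56
Σ = -192
Area = |Σ|/2 = 96.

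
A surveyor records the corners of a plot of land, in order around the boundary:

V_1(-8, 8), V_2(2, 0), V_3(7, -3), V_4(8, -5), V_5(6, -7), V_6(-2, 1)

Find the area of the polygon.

37.5

Σ = (-16) + (-6) + (-11) + (-26) + (-8) + (-8) = -75
Area = |Σ|/2 = 37.5.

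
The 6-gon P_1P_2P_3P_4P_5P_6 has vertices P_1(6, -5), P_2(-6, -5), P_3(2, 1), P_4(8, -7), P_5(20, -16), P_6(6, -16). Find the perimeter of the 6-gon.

72

|P_1P_2| = √((-12)² + (0)²) = √144 = 12
|P_2P_3| = √((8)² + (6)²) = √100 = 10
|P_3P_4| = √((6)² + (-8)²) = √100 = 10
|P_4P_5| = √((12)² + (-9)²) = √225 = 15
|P_5P_6| = √((-14)² + (0)²) = √196 = 14
|P_6P_1| = √((0)² + (11)²) = √121 = 11
Perimeter = 12 + 10 + 10 + 15 + 14 + 11 = 72.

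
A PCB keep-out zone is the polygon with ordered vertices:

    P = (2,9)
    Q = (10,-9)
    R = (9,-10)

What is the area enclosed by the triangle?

13

Apply the shoelace (surveyor's) formula: 2A = Σ (x_i·y_{i+1} − x_{i+1}·y_i), indices taken mod 3.
Σ = (-108) + (-19) + (101) = -26
Area = |Σ|/2 = 13.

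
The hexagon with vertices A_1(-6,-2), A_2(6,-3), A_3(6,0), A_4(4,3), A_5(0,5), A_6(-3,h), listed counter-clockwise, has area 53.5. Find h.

0

Write out the shoelace sum; only the two edges meeting at A_6 involve h:
2·Area = [(0·h − (-3)·5) + ((-3)·(-2) − (-6)·h)] + 86
       = 6·h + 107 = 107
⇒ h = 0.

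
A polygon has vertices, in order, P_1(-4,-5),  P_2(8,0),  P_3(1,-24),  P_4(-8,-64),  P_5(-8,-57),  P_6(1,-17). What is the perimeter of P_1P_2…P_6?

140

|P_1P_2| = √((12)² + (5)²) = √169 = 13
|P_2P_3| = √((-7)² + (-24)²) = √625 = 25
|P_3P_4| = √((-9)² + (-40)²) = √1681 = 41
|P_4P_5| = √((0)² + (7)²) = √49 = 7
|P_5P_6| = √((9)² + (40)²) = √1681 = 41
|P_6P_1| = √((-5)² + (12)²) = √169 = 13
Perimeter = 13 + 25 + 41 + 7 + 41 + 13 = 140.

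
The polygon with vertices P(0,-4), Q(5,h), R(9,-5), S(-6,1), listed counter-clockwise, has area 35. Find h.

-8

Write out the shoelace sum; only the two edges meeting at Q involve h:
2·Area = [(0·h − 5·(-4)) + (5·(-5) − 9·h)] + 3
       = -9·h + -2 = 70
⇒ h = -8.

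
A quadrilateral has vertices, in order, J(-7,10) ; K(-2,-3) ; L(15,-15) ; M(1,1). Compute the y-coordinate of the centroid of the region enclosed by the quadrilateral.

Apply Gauss's area formula. First the cross-terms c_i = x_i·y_{i+1} − x_{i+1}·y_i:
  41, 75, 30, 17  ⇒  2A = 163, A = 81.5.
Then Σ (y_i + y_{i+1})·c_i = -1296, so ȳ = -1296 / (6·81.5) = -432/163.

-432/163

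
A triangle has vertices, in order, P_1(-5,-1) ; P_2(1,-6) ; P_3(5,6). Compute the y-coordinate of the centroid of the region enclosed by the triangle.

Apply Gauss's area formula. First the cross-terms c_i = x_i·y_{i+1} − x_{i+1}·y_i:
  31, 36, 25  ⇒  2A = 92, A = 46.
Then Σ (y_i + y_{i+1})·c_i = -92, so ȳ = -92 / (6·46) = -1/3.

-1/3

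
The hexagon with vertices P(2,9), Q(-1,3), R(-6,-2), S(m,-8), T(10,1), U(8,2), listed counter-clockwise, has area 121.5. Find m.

The doubled signed area Σ (x_i y_{i+1} − x_{i+1} y_i) is linear in m.
With m=0 it equals 243; the coefficient of m is 3 (from the two edges through S).
So 3·m + 243 = 2·121.5 = 243 ⇒ m = 0.

0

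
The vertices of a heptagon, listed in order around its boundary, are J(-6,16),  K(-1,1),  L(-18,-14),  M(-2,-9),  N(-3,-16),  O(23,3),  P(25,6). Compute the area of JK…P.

519.5

Apply the shoelace formula: 2A = Σ (x_i·y_{i+1} − x_{i+1}·y_i), indices taken mod 7.
Σ = (10) + (32) + (134) + (5) + (359) + (63) + (436) = 1039
Area = |Σ|/2 = 519.5.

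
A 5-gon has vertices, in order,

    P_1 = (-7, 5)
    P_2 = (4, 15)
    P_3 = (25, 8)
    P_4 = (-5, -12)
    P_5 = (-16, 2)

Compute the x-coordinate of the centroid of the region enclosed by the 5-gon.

751/249

Apply the surveyor's formula. First the cross-terms c_i = x_i·y_{i+1} − x_{i+1}·y_i:
  -125, -343, -260, -202, -66  ⇒  2A = -996, A = -498.
Then Σ (x_i + x_{i+1})·c_i = -9012, so x̄ = -9012 / (6·(-498)) = 751/249.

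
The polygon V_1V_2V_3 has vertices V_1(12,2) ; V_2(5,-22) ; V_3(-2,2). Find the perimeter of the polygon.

|V_1V_2| = √((-7)² + (-24)²) = √625 = 25
|V_2V_3| = √((-7)² + (24)²) = √625 = 25
|V_3V_1| = √((14)² + (0)²) = √196 = 14
Perimeter = 25 + 25 + 14 = 64.

64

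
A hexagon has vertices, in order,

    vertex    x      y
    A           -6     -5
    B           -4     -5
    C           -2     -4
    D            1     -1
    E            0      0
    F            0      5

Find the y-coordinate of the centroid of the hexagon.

-46/39

Apply Gauss's area formula. First the cross-terms c_i = x_i·y_{i+1} − x_{i+1}·y_i:
  10, 6, 6, 0, 0, 30  ⇒  2A = 52, A = 26.
Then Σ (y_i + y_{i+1})·c_i = -184, so ȳ = -184 / (6·26) = -46/39.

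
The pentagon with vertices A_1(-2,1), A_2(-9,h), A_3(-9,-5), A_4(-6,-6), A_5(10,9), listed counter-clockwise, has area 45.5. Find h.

The doubled signed area Σ (x_i y_{i+1} − x_{i+1} y_i) is linear in h.
With h=0 it equals 112; the coefficient of h is 7 (from the two edges through A_2).
So 7·h + 112 = 2·45.5 = 91 ⇒ h = -3.

-3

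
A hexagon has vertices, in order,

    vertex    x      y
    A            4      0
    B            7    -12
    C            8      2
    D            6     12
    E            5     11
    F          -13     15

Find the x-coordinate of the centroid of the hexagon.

Apply Gauss's area formula. First the cross-terms c_i = x_i·y_{i+1} − x_{i+1}·y_i:
  -48, 110, 84, 6, 218, -60  ⇒  2A = 310, A = 155.
Then Σ (x_i + x_{i+1})·c_i = 1160, so x̄ = 1160 / (6·155) = 116/93.

116/93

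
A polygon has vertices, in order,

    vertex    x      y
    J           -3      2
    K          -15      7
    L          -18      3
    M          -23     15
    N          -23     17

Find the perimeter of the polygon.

58

|JK| = √((-12)² + (5)²) = √169 = 13
|KL| = √((-3)² + (-4)²) = √25 = 5
|LM| = √((-5)² + (12)²) = √169 = 13
|MN| = √((0)² + (2)²) = √4 = 2
|NJ| = √((20)² + (-15)²) = √625 = 25
Perimeter = 13 + 5 + 13 + 2 + 25 = 58.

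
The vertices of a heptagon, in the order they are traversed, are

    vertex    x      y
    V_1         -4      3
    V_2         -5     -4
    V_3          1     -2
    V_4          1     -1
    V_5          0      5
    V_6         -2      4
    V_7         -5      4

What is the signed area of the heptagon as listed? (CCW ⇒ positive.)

Apply the surveyor's formula: 2A = Σ (x_i·y_{i+1} − x_{i+1}·y_i), indices taken mod 7.
Σ = (31) + (14) + (1) + (5) + (10) + (12) + (1) = 74
Signed area = Σ/2 = 37 (positive ⇒ counter-clockwise traversal).

37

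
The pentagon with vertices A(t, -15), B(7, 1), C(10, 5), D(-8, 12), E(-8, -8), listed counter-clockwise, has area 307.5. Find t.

The doubled signed area Σ (x_i y_{i+1} − x_{i+1} y_i) is linear in t.
With t=0 it equals 570; the coefficient of t is 9 (from the two edges through A).
So 9·t + 570 = 2·307.5 = 615 ⇒ t = 5.

5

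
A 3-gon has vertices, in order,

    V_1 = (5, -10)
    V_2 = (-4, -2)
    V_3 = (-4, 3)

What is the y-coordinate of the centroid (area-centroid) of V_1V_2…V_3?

-3

Apply the shoelace formula. First the cross-terms c_i = x_i·y_{i+1} − x_{i+1}·y_i:
  -50, -20, 25  ⇒  2A = -45, A = -22.5.
Then Σ (y_i + y_{i+1})·c_i = 405, so ȳ = 405 / (6·(-22.5)) = -3.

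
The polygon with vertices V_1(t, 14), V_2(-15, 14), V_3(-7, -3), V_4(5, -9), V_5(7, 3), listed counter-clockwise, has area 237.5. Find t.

-12

The doubled signed area Σ (x_i y_{i+1} − x_{i+1} y_i) is linear in t.
With t=0 it equals 607; the coefficient of t is 11 (from the two edges through V_1).
So 11·t + 607 = 2·237.5 = 475 ⇒ t = -12.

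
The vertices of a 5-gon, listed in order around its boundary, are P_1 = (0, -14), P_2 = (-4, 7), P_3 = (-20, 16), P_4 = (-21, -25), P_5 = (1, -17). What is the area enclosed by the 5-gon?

Apply Gauss's area formula: 2A = Σ (x_i·y_{i+1} − x_{i+1}·y_i), indices taken mod 5.
Cross-terms: -56, 76, 836, 382, -14  ⇒  Σ = 1224
Area = |Σ|/2 = 612.

612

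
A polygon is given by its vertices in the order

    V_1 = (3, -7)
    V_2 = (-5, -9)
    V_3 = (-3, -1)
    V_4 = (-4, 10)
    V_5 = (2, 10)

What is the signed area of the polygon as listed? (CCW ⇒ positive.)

Apply the surveyor's formula: 2A = Σ (x_i·y_{i+1} − x_{i+1}·y_i), indices taken mod 5.
Cross-terms: -62, -22, -34, -60, -44  ⇒  Σ = -222
Signed area = Σ/2 = -111 (negative ⇒ clockwise traversal).

-111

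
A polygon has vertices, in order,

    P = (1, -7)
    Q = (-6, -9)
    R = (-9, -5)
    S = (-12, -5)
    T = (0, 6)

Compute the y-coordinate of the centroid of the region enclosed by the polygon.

-538/195

Apply the shoelace (surveyor's) formula. First the cross-terms c_i = x_i·y_{i+1} − x_{i+1}·y_i:
  -51, -51, -15, -72, -6  ⇒  2A = -195, A = -97.5.
Then Σ (y_i + y_{i+1})·c_i = 1614, so ȳ = 1614 / (6·(-97.5)) = -538/195.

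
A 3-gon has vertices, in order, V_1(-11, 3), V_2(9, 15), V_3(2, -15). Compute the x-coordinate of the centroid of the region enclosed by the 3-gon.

0

Apply Gauss's area formula. First the cross-terms c_i = x_i·y_{i+1} − x_{i+1}·y_i:
  -192, -165, -159  ⇒  2A = -516, A = -258.
Then Σ (x_i + x_{i+1})·c_i = 0, so x̄ = 0 / (6·(-258)) = 0.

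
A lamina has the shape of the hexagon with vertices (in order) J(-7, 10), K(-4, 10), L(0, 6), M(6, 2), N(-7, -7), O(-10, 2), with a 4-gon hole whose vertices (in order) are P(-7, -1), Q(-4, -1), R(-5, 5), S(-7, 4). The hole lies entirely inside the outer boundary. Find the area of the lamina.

Outer boundary:
J→K: (-7)(10) − (-4)(10) = -30
K→L: (-4)(6) − (0)(10) = -24
L→M: (0)(2) − (6)(6) = -36
M→N: (6)(-7) − (-7)(2) = -28
N→O: (-7)(2) − (-10)(-7) = -84
O→J: (-10)(10) − (-7)(2) = -86
Σ = -288
Area = |Σ|/2 = 144.
Hole:
Apply the surveyor's formula: 2A = Σ (x_i·y_{i+1} − x_{i+1}·y_i), indices taken mod 4.
Cross-terms: 3, -25, 15, 35  ⇒  Σ = 28
Area = |Σ|/2 = 14.
Net area = 144 − 14 = 130.

130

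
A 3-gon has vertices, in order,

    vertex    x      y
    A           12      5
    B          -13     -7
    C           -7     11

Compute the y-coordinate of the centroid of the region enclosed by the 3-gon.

Apply the shoelace (surveyor's) formula. First the cross-terms c_i = x_i·y_{i+1} − x_{i+1}·y_i:
  -19, -192, -167  ⇒  2A = -378, A = -189.
Then Σ (y_i + y_{i+1})·c_i = -3402, so ȳ = -3402 / (6·(-189)) = 3.

3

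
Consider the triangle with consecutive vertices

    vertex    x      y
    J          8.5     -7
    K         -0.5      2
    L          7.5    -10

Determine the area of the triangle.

18

Apply Gauss's area formula: 2A = Σ (x_i·y_{i+1} − x_{i+1}·y_i), indices taken mod 3.
J→K: (8.5)(2) − (-0.5)(-7) = 13.5
K→L: (-0.5)(-10) − (7.5)(2) = -10
L→J: (7.5)(-7) − (8.5)(-10) = 32.5
Σ = 36
Area = |Σ|/2 = 18.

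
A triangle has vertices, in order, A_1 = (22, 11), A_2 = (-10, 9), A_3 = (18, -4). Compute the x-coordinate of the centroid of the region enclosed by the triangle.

Apply Gauss's area formula. First the cross-terms c_i = x_i·y_{i+1} − x_{i+1}·y_i:
  308, -122, 286  ⇒  2A = 472, A = 236.
Then Σ (x_i + x_{i+1})·c_i = 14160, so x̄ = 14160 / (6·236) = 10.

10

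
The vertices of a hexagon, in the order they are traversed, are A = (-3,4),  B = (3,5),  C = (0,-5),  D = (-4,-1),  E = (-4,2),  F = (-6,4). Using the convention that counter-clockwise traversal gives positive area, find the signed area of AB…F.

Apply the surveyor's formula: 2A = Σ (x_i·y_{i+1} − x_{i+1}·y_i), indices taken mod 6.
Σ = (-27) + (-15) + (-20) + (-12) + (-4) + (-12) = -90
Signed area = Σ/2 = -45 (negative ⇒ clockwise traversal).

-45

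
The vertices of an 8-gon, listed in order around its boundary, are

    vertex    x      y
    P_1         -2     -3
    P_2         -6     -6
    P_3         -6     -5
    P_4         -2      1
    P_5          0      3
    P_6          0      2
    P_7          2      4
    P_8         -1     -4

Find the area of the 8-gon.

23.5

Apply the shoelace (surveyor's) formula: 2A = Σ (x_i·y_{i+1} − x_{i+1}·y_i), indices taken mod 8.
Cross-terms: -6, -6, -16, -6, 0, -4, -4, -5  ⇒  Σ = -47
Area = |Σ|/2 = 23.5.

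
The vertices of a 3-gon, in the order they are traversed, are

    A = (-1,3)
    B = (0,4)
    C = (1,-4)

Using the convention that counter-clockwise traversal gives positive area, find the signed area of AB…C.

-4.5

Apply Gauss's area formula: 2A = Σ (x_i·y_{i+1} − x_{i+1}·y_i), indices taken mod 3.
A→B: (-1)(4) − (0)(3) = -4
B→C: (0)(-4) − (1)(4) = -4
C→A: (1)(3) − (-1)(-4) = -1
Σ = -9
Signed area = Σ/2 = -4.5 (negative ⇒ clockwise traversal).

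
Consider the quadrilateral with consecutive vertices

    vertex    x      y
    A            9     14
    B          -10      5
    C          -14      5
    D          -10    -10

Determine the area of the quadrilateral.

172.5

Apply the surveyor's formula: 2A = Σ (x_i·y_{i+1} − x_{i+1}·y_i), indices taken mod 4.
A→B: (9)(5) − (-10)(14) = 185
B→C: (-10)(5) − (-14)(5) = 20
C→D: (-14)(-10) − (-10)(5) = 190
D→A: (-10)(14) − (9)(-10) = -50
Σ = 345
Area = |Σ|/2 = 172.5.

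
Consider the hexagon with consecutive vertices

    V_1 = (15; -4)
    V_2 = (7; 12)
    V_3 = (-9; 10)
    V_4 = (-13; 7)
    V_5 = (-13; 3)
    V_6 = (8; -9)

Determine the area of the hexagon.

350.5

Apply the surveyor's formula: 2A = Σ (x_i·y_{i+1} − x_{i+1}·y_i), indices taken mod 6.
V_1→V_2: (15)(12) − (7)(-4) = 208
V_2→V_3: (7)(10) − (-9)(12) = 178
V_3→V_4: (-9)(7) − (-13)(10) = 67
V_4→V_5: (-13)(3) − (-13)(7) = 52
V_5→V_6: (-13)(-9) − (8)(3) = 93
V_6→V_1: (8)(-4) − (15)(-9) = 103
Σ = 701
Area = |Σ|/2 = 350.5.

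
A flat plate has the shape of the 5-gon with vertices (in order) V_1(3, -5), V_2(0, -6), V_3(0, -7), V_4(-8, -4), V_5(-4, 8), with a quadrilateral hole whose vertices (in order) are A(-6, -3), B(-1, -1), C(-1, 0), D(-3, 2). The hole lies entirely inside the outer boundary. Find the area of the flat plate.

Outer boundary:
Apply the shoelace formula: 2A = Σ (x_i·y_{i+1} − x_{i+1}·y_i), indices taken mod 5.
V_1→V_2: (3)(-6) − (0)(-5) = -18
V_2→V_3: (0)(-7) − (0)(-6) = 0
V_3→V_4: (0)(-4) − (-8)(-7) = -56
V_4→V_5: (-8)(8) − (-4)(-4) = -80
V_5→V_1: (-4)(-5) − (3)(8) = -4
Σ = -158
Area = |Σ|/2 = 79.
Hole:
Apply the shoelace formula: 2A = Σ (x_i·y_{i+1} − x_{i+1}·y_i), indices taken mod 4.
Σ = (3) + (-1) + (-2) + (21) = 21
Area = |Σ|/2 = 10.5.
Net area = 79 − 10.5 = 68.5.

68.5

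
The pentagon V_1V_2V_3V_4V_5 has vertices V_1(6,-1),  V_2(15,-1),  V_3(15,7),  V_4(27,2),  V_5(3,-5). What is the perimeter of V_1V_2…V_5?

|V_1V_2| = √((9)² + (0)²) = √81 = 9
|V_2V_3| = √((0)² + (8)²) = √64 = 8
|V_3V_4| = √((12)² + (-5)²) = √169 = 13
|V_4V_5| = √((-24)² + (-7)²) = √625 = 25
|V_5V_1| = √((3)² + (4)²) = √25 = 5
Perimeter = 9 + 8 + 13 + 25 + 5 = 60.

60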